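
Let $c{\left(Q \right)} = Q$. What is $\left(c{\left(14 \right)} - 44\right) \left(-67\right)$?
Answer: $2010$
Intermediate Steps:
$\left(c{\left(14 \right)} - 44\right) \left(-67\right) = \left(14 - 44\right) \left(-67\right) = \left(-30\right) \left(-67\right) = 2010$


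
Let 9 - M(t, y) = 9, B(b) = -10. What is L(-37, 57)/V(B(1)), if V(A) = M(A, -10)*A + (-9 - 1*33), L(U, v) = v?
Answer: -19/14 ≈ -1.3571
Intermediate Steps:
M(t, y) = 0 (M(t, y) = 9 - 1*9 = 9 - 9 = 0)
V(A) = -42 (V(A) = 0*A + (-9 - 1*33) = 0 + (-9 - 33) = 0 - 42 = -42)
L(-37, 57)/V(B(1)) = 57/(-42) = 57*(-1/42) = -19/14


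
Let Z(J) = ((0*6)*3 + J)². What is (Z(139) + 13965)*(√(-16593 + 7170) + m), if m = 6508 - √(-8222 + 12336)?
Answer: 216625288 - 366146*√34 + 99858*I*√1047 ≈ 2.1449e+8 + 3.2311e+6*I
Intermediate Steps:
Z(J) = J² (Z(J) = (0*3 + J)² = (0 + J)² = J²)
m = 6508 - 11*√34 (m = 6508 - √4114 = 6508 - 11*√34 ≈ 6443.9)
(Z(139) + 13965)*(√(-16593 + 7170) + m) = (139² + 13965)*(√(-16593 + 7170) + (6508 - 11*√34)) = (19321 + 13965)*(√(-9423) + (6508 - 11*√34)) = 33286*(3*I*√1047 + (6508 - 11*√34)) = 33286*(6508 - 11*√34 + 3*I*√1047) = 216625288 - 366146*√34 + 99858*I*√1047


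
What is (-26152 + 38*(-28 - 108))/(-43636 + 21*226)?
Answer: 3132/3889 ≈ 0.80535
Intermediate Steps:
(-26152 + 38*(-28 - 108))/(-43636 + 21*226) = (-26152 + 38*(-136))/(-43636 + 4746) = (-26152 - 5168)/(-38890) = -31320*(-1/38890) = 3132/3889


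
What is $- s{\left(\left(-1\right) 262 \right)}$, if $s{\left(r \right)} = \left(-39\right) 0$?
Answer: $0$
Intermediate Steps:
$s{\left(r \right)} = 0$
$- s{\left(\left(-1\right) 262 \right)} = \left(-1\right) 0 = 0$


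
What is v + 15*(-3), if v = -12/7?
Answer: -327/7 ≈ -46.714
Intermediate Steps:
v = -12/7 (v = -12*⅐ = -12/7 ≈ -1.7143)
v + 15*(-3) = -12/7 + 15*(-3) = -12/7 - 45 = -327/7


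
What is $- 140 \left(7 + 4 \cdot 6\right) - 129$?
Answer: $-4469$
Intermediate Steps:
$- 140 \left(7 + 4 \cdot 6\right) - 129 = - 140 \left(7 + 24\right) - 129 = \left(-140\right) 31 - 129 = -4340 - 129 = -4469$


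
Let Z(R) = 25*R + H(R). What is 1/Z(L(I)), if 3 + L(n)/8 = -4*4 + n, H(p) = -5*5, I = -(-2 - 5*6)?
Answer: 1/2575 ≈ 0.00038835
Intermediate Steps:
I = 32 (I = -(-2 - 30) = -1*(-32) = 32)
H(p) = -25
L(n) = -152 + 8*n (L(n) = -24 + 8*(-4*4 + n) = -24 + 8*(-16 + n) = -24 + (-128 + 8*n) = -152 + 8*n)
Z(R) = -25 + 25*R (Z(R) = 25*R - 25 = -25 + 25*R)
1/Z(L(I)) = 1/(-25 + 25*(-152 + 8*32)) = 1/(-25 + 25*(-152 + 256)) = 1/(-25 + 25*104) = 1/(-25 + 2600) = 1/2575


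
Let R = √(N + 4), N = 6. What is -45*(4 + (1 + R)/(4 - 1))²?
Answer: -895 - 130*√10 ≈ -1306.1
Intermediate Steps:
R = √10 (R = √(6 + 4) = √10 ≈ 3.1623)
-45*(4 + (1 + R)/(4 - 1))² = -45*(4 + (1 + √10)/(4 - 1))² = -45*(4 + (1 + √10)/3)² = -45*(4 + (1 + √10)*(⅓))² = -45*(4 + (⅓ + √10/3))² = -45*(13/3 + √10/3)²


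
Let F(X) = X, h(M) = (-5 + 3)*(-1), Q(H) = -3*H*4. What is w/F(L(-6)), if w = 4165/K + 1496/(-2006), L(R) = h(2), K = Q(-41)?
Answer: 224087/58056 ≈ 3.8598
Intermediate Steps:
Q(H) = -12*H
h(M) = 2 (h(M) = -2*(-1) = 2)
K = 492 (K = -12*(-41) = 492)
L(R) = 2
w = 224087/29028 (w = 4165/492 + 1496/(-2006) = 4165*(1/492) + 1496*(-1/2006) = 4165/492 - 44/59 = 224087/29028 ≈ 7.7197)
w/F(L(-6)) = (224087/29028)/2 = (224087/29028)*(½) = 224087/58056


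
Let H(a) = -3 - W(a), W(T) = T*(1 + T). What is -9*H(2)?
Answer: 81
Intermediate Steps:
H(a) = -3 - a*(1 + a)
-9*H(2) = -9*(-3 - 1*2*(1 + 2)) = -9*(-3 - 1*2*3) = -9*(-3 - 6) = -9*(-9) = 81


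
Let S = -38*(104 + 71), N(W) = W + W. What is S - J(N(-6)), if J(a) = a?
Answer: -6638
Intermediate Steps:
N(W) = 2*W
S = -6650 (S = -38*175 = -6650)
S - J(N(-6)) = -6650 - 2*(-6) = -6650 - 1*(-12) = -6650 + 12 = -6638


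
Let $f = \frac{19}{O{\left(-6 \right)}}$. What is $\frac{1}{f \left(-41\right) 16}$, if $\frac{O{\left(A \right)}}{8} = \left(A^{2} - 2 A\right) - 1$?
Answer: $- \frac{47}{1558} \approx -0.030167$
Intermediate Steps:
$O{\left(A \right)} = -8 - 16 A + 8 A^{2}$ ($O{\left(A \right)} = 8 \left(\left(A^{2} - 2 A\right) - 1\right) = 8 \left(-1 + A^{2} - 2 A\right) = -8 - 16 A + 8 A^{2}$)
$f = \frac{19}{376}$ ($f = \frac{19}{-8 - -96 + 8 \left(-6\right)^{2}} = \frac{19}{-8 + 96 + 8 \cdot 36} = \frac{19}{-8 + 96 + 288} = \frac{19}{376} \approx 0.050532$)
$\frac{1}{f \left(-41\right) 16} = \frac{1}{\frac{19}{376} \left(-41\right) 16} = \frac{1}{\left(- \frac{779}{376}\right) 16} = \frac{1}{- \frac{1558}{47}} = - \frac{47}{1558}$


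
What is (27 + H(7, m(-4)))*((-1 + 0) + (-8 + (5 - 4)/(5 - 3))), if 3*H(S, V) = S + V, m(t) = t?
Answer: -238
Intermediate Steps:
H(S, V) = S/3 + V/3 (H(S, V) = (S + V)/3 = S/3 + V/3)
(27 + H(7, m(-4)))*((-1 + 0) + (-8 + (5 - 4)/(5 - 3))) = (27 + ((⅓)*7 + (⅓)*(-4)))*((-1 + 0) + (-8 + (5 - 4)/(5 - 3))) = (27 + (7/3 - 4/3))*(-1 + (-8 + 1/2)) = (27 + 1)*(-1 + (-8 + 1*(½))) = 28*(-1 + (-8 + ½)) = 28*(-1 - 15/2) = 28*(-17/2) = -238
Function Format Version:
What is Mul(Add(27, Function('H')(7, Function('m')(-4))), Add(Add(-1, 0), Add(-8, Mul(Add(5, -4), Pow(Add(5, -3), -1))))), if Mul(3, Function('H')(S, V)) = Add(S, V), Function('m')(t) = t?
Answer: -238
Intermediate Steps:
Function('H')(S, V) = Add(Mul(Rational(1, 3), S), Mul(Rational(1, 3), V)) (Function('H')(S, V) = Mul(Rational(1, 3), Add(S, V)) = Add(Mul(Rational(1, 3), S), Mul(Rational(1, 3), V)))
Mul(Add(27, Function('H')(7, Function('m')(-4))), Add(Add(-1, 0), Add(-8, Mul(Add(5, -4), Pow(Add(5, -3), -1))))) = Mul(Add(27, Add(Mul(Rational(1, 3), 7), Mul(Rational(1, 3), -4))), Add(Add(-1, 0), Add(-8, Mul(Add(5, -4), Pow(Add(5, -3), -1))))) = Mul(Add(27, Add(Rational(7, 3), Rational(-4, 3))), Add(-1, Add(-8, Mul(1, Pow(2, -1))))) = Mul(Add(27, 1), Add(-1, Add(-8, Mul(1, Rational(1, 2))))) = Mul(28, Add(-1, Add(-8, Rational(1, 2)))) = Mul(28, Add(-1, Rational(-15, 2))) = Mul(28, Rational(-17, 2)) = -238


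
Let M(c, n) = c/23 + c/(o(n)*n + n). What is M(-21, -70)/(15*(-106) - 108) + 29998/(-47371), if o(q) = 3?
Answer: -15608384213/24667027120 ≈ -0.63276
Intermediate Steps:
M(c, n) = c/23 + c/(4*n) (M(c, n) = c/23 + c/(3*n + n) = c*(1/23) + c/((4*n)) = c/23 + c*(1/(4*n)) = c/23 + c/(4*n))
M(-21, -70)/(15*(-106) - 108) + 29998/(-47371) = ((1/23)*(-21) + (¼)*(-21)/(-70))/(15*(-106) - 108) + 29998/(-47371) = (-21/23 + (¼)*(-21)*(-1/70))/(-1590 - 108) + 29998*(-1/47371) = (-21/23 + 3/40)/(-1698) - 29998/47371 = -771/920*(-1/1698) - 29998/47371 = 257/520720 - 29998/47371 = -15608384213/24667027120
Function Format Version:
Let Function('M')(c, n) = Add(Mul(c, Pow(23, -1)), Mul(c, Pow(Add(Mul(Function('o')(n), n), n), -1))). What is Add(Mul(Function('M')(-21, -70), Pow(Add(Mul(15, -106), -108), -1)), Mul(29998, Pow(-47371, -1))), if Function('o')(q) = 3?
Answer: Rational(-15608384213, 24667027120) ≈ -0.63276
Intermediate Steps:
Function('M')(c, n) = Add(Mul(Rational(1, 23), c), Mul(Rational(1, 4), c, Pow(n, -1))) (Function('M')(c, n) = Add(Mul(c, Pow(23, -1)), Mul(c, Pow(Add(Mul(3, n), n), -1))) = Add(Mul(c, Rational(1, 23)), Mul(c, Pow(Mul(4, n), -1))) = Add(Mul(Rational(1, 23), c), Mul(c, Mul(Rational(1, 4), Pow(n, -1)))) = Add(Mul(Rational(1, 23), c), Mul(Rational(1, 4), c, Pow(n, -1))))
Add(Mul(Function('M')(-21, -70), Pow(Add(Mul(15, -106), -108), -1)), Mul(29998, Pow(-47371, -1))) = Add(Mul(Add(Mul(Rational(1, 23), -21), Mul(Rational(1, 4), -21, Pow(-70, -1))), Pow(Add(Mul(15, -106), -108), -1)), Mul(29998, Pow(-47371, -1))) = Add(Mul(Add(Rational(-21, 23), Mul(Rational(1, 4), -21, Rational(-1, 70))), Pow(Add(-1590, -108), -1)), Mul(29998, Rational(-1, 47371))) = Add(Mul(Add(Rational(-21, 23), Rational(3, 40)), Pow(-1698, -1)), Rational(-29998, 47371)) = Add(Mul(Rational(-771, 920), Rational(-1, 1698)), Rational(-29998, 47371)) = Add(Rational(257, 520720), Rational(-29998, 47371)) = Rational(-15608384213, 24667027120)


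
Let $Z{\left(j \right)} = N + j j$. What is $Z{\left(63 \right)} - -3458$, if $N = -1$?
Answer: $7426$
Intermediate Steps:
$Z{\left(j \right)} = -1 + j^{2}$ ($Z{\left(j \right)} = -1 + j j = -1 + j^{2}$)
$Z{\left(63 \right)} - -3458 = \left(-1 + 63^{2}\right) - -3458 = \left(-1 + 3969\right) + 3458 = 3968 + 3458 = 7426$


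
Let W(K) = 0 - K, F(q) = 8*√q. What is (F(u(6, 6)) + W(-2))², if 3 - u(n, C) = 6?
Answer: -188 + 32*I*√3 ≈ -188.0 + 55.426*I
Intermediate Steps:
u(n, C) = -3 (u(n, C) = 3 - 1*6 = 3 - 6 = -3)
W(K) = -K
(F(u(6, 6)) + W(-2))² = (8*√(-3) - 1*(-2))² = (8*(I*√3) + 2)² = (8*I*√3 + 2)² = (2 + 8*I*√3)²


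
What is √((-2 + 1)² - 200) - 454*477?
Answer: -216558 + I*√199 ≈ -2.1656e+5 + 14.107*I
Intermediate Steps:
√((-2 + 1)² - 200) - 454*477 = √((-1)² - 200) - 216558 = √(1 - 200) - 216558 = √(-199) - 216558 = I*√199 - 216558 = -216558 + I*√199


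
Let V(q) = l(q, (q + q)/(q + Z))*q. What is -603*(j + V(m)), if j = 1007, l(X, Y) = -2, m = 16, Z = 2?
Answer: -587925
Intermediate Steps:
V(q) = -2*q
-603*(j + V(m)) = -603*(1007 - 2*16) = -603*(1007 - 32) = -603*975 = -587925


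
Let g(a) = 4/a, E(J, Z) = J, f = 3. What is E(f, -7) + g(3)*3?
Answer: 7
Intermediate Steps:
E(f, -7) + g(3)*3 = 3 + (4/3)*3 = 3 + 4 = 7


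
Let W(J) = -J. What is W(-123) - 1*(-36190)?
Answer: 36313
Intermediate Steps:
W(-123) - 1*(-36190) = -1*(-123) - 1*(-36190) = 123 + 36190 = 36313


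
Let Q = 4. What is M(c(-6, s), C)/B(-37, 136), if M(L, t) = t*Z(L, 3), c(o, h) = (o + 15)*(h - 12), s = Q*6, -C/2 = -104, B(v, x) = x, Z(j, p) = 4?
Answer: 104/17 ≈ 6.1176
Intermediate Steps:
C = 208 (C = -2*(-104) = 208)
s = 24 (s = 4*6 = 24)
c(o, h) = (-12 + h)*(15 + o) (c(o, h) = (15 + o)*(-12 + h) = (-12 + h)*(15 + o))
M(L, t) = 4*t (M(L, t) = t*4 = 4*t)
M(c(-6, s), C)/B(-37, 136) = (4*208)/136 = 832*(1/136) = 104/17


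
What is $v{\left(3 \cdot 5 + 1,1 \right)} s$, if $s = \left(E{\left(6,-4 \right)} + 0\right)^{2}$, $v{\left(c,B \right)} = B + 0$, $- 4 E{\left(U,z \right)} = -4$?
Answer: $1$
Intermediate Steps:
$E{\left(U,z \right)} = 1$ ($E{\left(U,z \right)} = \left(- \frac{1}{4}\right) \left(-4\right) = 1$)
$v{\left(c,B \right)} = B$
$s = 1$ ($s = \left(1 + 0\right)^{2} = 1^{2} = 1$)
$v{\left(3 \cdot 5 + 1,1 \right)} s = 1 \cdot 1 = 1$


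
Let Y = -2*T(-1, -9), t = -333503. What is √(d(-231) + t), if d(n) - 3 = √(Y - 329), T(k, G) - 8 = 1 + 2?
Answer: √(-333500 + 3*I*√39) ≈ 0.016 + 577.49*I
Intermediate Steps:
T(k, G) = 11 (T(k, G) = 8 + (1 + 2) = 8 + 3 = 11)
Y = -22 (Y = -2*11 = -22)
d(n) = 3 + 3*I*√39 (d(n) = 3 + √(-22 - 329) = 3 + √(-351) = 3 + 3*I*√39)
√(d(-231) + t) = √((3 + 3*I*√39) - 333503) = √(-333500 + 3*I*√39)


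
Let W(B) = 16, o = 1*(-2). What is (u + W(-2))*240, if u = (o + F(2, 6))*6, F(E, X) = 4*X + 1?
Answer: 36960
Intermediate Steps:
F(E, X) = 1 + 4*X
o = -2
u = 138 (u = (-2 + (1 + 4*6))*6 = (-2 + (1 + 24))*6 = (-2 + 25)*6 = 23*6 = 138)
(u + W(-2))*240 = (138 + 16)*240 = 154*240 = 36960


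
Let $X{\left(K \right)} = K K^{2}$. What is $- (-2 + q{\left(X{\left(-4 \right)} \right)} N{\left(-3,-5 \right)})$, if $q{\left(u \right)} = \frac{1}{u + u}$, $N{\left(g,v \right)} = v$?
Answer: $\frac{251}{128} \approx 1.9609$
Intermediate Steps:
$X{\left(K \right)} = K^{3}$
$q{\left(u \right)} = \frac{1}{2 u}$
$- (-2 + q{\left(X{\left(-4 \right)} \right)} N{\left(-3,-5 \right)}) = - (-2 + \frac{1}{2 \left(-4\right)^{3}} \left(-5\right)) = - (-2 + \frac{1}{2 \left(-64\right)} \left(-5\right)) = - (-2 + \frac{1}{2} \left(- \frac{1}{64}\right) \left(-5\right)) = - (-2 - - \frac{5}{128}) = - (-2 + \frac{5}{128}) = \left(-1\right) \left(- \frac{251}{128}\right) = \frac{251}{128}$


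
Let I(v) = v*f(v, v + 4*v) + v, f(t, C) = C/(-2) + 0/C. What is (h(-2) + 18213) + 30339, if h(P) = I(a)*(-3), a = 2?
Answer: 48576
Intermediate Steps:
f(t, C) = -C/2 (f(t, C) = C*(-1/2) + 0 = -C/2 + 0 = -C/2)
I(v) = v - 5*v**2/2 (I(v) = v*(-(v + 4*v)/2) + v = v*(-5*v/2) + v = -5*v**2/2 + v = v - 5*v**2/2)
h(P) = 24 (h(P) = ((1/2)*2*(2 - 5*2))*(-3) = ((1/2)*2*(2 - 10))*(-3) = ((1/2)*2*(-8))*(-3) = -8*(-3) = 24)
(h(-2) + 18213) + 30339 = (24 + 18213) + 30339 = 18237 + 30339 = 48576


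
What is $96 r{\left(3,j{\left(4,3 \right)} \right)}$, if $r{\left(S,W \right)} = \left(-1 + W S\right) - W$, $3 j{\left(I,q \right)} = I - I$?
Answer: $-96$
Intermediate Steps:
$j{\left(I,q \right)} = 0$ ($j{\left(I,q \right)} = \frac{I - I}{3} = \frac{1}{3} \cdot 0 = 0$)
$r{\left(S,W \right)} = -1 - W + S W$ ($r{\left(S,W \right)} = \left(-1 + S W\right) - W = -1 - W + S W$)
$96 r{\left(3,j{\left(4,3 \right)} \right)} = 96 \left(-1 - 0 + 3 \cdot 0\right) = 96 \left(-1 + 0 + 0\right) = 96 \left(-1\right) = -96$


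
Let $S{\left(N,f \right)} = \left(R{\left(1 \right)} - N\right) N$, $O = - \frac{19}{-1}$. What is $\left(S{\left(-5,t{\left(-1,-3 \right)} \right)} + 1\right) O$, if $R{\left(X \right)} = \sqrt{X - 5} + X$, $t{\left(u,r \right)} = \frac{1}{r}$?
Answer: $-551 - 190 i \approx -551.0 - 190.0 i$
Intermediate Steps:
$R{\left(X \right)} = X + \sqrt{-5 + X}$ ($R{\left(X \right)} = \sqrt{-5 + X} + X = X + \sqrt{-5 + X}$)
$O = 19$ ($O = \left(-19\right) \left(-1\right) = 19$)
$S{\left(N,f \right)} = N \left(1 - N + 2 i\right)$ ($S{\left(N,f \right)} = \left(\left(1 + \sqrt{-5 + 1}\right) - N\right) N = \left(\left(1 + \sqrt{-4}\right) - N\right) N = \left(\left(1 + 2 i\right) - N\right) N = \left(1 - N + 2 i\right) N = N \left(1 - N + 2 i\right)$)
$\left(S{\left(-5,t{\left(-1,-3 \right)} \right)} + 1\right) O = \left(- 5 \left(1 - -5 + 2 i\right) + 1\right) 19 = \left(- 5 \left(1 + 5 + 2 i\right) + 1\right) 19 = \left(- 5 \left(6 + 2 i\right) + 1\right) 19 = \left(\left(-30 - 10 i\right) + 1\right) 19 = \left(-29 - 10 i\right) 19 = -551 - 190 i$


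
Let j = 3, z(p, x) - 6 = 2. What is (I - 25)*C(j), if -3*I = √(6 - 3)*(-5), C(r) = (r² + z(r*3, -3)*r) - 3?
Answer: -750 + 50*√3 ≈ -663.40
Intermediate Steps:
z(p, x) = 8 (z(p, x) = 6 + 2 = 8)
C(r) = -3 + r² + 8*r (C(r) = (r² + 8*r) - 3 = -3 + r² + 8*r)
I = 5*√3/3 (I = -√(6 - 3)*(-5)/3 = -√3*(-5)/3 = -(-5)*√3/3 = 5*√3/3 ≈ 2.8868)
(I - 25)*C(j) = (5*√3/3 - 25)*(-3 + 3² + 8*3) = (-25 + 5*√3/3)*(-3 + 9 + 24) = (-25 + 5*√3/3)*30 = -750 + 50*√3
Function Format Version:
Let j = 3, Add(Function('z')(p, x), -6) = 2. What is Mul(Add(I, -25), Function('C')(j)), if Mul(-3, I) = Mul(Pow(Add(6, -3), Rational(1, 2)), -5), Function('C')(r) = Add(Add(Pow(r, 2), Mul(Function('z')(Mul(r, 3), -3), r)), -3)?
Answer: Add(-750, Mul(50, Pow(3, Rational(1, 2)))) ≈ -663.40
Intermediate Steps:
Function('z')(p, x) = 8 (Function('z')(p, x) = Add(6, 2) = 8)
Function('C')(r) = Add(-3, Pow(r, 2), Mul(8, r)) (Function('C')(r) = Add(Add(Pow(r, 2), Mul(8, r)), -3) = Add(-3, Pow(r, 2), Mul(8, r)))
I = Mul(Rational(5, 3), Pow(3, Rational(1, 2))) (I = Mul(Rational(-1, 3), Mul(Pow(Add(6, -3), Rational(1, 2)), -5)) = Mul(Rational(-1, 3), Mul(Pow(3, Rational(1, 2)), -5)) = Mul(Rational(-1, 3), Mul(-5, Pow(3, Rational(1, 2)))) = Mul(Rational(5, 3), Pow(3, Rational(1, 2))) ≈ 2.8868)
Mul(Add(I, -25), Function('C')(j)) = Mul(Add(Mul(Rational(5, 3), Pow(3, Rational(1, 2))), -25), Add(-3, Pow(3, 2), Mul(8, 3))) = Mul(Add(-25, Mul(Rational(5, 3), Pow(3, Rational(1, 2)))), Add(-3, 9, 24)) = Mul(Add(-25, Mul(Rational(5, 3), Pow(3, Rational(1, 2)))), 30) = Add(-750, Mul(50, Pow(3, Rational(1, 2))))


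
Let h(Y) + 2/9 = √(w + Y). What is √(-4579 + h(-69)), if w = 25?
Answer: √(-41213 + 18*I*√11)/3 ≈ 0.049012 + 67.67*I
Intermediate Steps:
h(Y) = -2/9 + √(25 + Y)
√(-4579 + h(-69)) = √(-4579 + (-2/9 + √(25 - 69))) = √(-4579 + (-2/9 + √(-44))) = √(-4579 + (-2/9 + 2*I*√11)) = √(-41213/9 + 2*I*√11)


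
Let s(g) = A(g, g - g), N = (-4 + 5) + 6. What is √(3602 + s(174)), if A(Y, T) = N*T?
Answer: √3602 ≈ 60.017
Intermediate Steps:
N = 7 (N = 1 + 6 = 7)
A(Y, T) = 7*T
s(g) = 0 (s(g) = 7*(g - g) = 7*0 = 0)
√(3602 + s(174)) = √(3602 + 0) = √3602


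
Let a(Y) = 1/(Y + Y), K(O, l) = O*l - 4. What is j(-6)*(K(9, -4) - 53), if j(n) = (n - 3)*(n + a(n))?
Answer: -20367/4 ≈ -5091.8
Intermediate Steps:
K(O, l) = -4 + O*l
a(Y) = 1/(2*Y)
j(n) = (-3 + n)*(n + 1/(2*n)) (j(n) = (n - 3)*(n + 1/(2*n)) = (-3 + n)*(n + 1/(2*n)))
j(-6)*(K(9, -4) - 53) = (½ + (-6)² - 3*(-6) - 3/2/(-6))*((-4 + 9*(-4)) - 53) = (½ + 36 + 18 - 3/2*(-⅙))*((-4 - 36) - 53) = (½ + 36 + 18 + ¼)*(-40 - 53) = (219/4)*(-93) = -20367/4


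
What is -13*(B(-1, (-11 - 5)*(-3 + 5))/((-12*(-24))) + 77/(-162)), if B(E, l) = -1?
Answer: 16133/2592 ≈ 6.2242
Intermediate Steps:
-13*(B(-1, (-11 - 5)*(-3 + 5))/((-12*(-24))) + 77/(-162)) = -13*(-1/((-12*(-24))) + 77/(-162)) = -13*(-1/288 + 77*(-1/162)) = -13*(-1*1/288 - 77/162) = -13*(-1/288 - 77/162) = -13*(-1241/2592) = 16133/2592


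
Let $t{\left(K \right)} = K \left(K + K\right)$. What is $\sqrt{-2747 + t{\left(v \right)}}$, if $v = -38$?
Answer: $\sqrt{141} \approx 11.874$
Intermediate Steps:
$t{\left(K \right)} = 2 K^{2}$ ($t{\left(K \right)} = K 2 K = 2 K^{2}$)
$\sqrt{-2747 + t{\left(v \right)}} = \sqrt{-2747 + 2 \left(-38\right)^{2}} = \sqrt{-2747 + 2 \cdot 1444} = \sqrt{-2747 + 2888} = \sqrt{141}$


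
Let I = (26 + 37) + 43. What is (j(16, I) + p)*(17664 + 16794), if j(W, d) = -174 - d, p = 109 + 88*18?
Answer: 48689154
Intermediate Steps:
I = 106 (I = 63 + 43 = 106)
p = 1693 (p = 109 + 1584 = 1693)
(j(16, I) + p)*(17664 + 16794) = ((-174 - 1*106) + 1693)*(17664 + 16794) = ((-174 - 106) + 1693)*34458 = (-280 + 1693)*34458 = 1413*34458 = 48689154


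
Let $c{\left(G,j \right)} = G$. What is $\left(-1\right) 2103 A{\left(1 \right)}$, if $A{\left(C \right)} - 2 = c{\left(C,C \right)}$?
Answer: $-6309$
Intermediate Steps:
$A{\left(C \right)} = 2 + C$
$\left(-1\right) 2103 A{\left(1 \right)} = \left(-1\right) 2103 \left(2 + 1\right) = \left(-2103\right) 3 = -6309$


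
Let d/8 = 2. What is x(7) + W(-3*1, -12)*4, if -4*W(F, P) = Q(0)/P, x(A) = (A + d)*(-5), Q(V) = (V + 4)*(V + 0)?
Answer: -115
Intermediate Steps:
d = 16 (d = 8*2 = 16)
Q(V) = V*(4 + V) (Q(V) = (4 + V)*V = V*(4 + V))
x(A) = -80 - 5*A (x(A) = (A + 16)*(-5) = (16 + A)*(-5) = -80 - 5*A)
W(F, P) = 0 (W(F, P) = -0*(4 + 0)/(4*P) = -0*4/(4*P) = -0/P = -¼*0 = 0)
x(7) + W(-3*1, -12)*4 = (-80 - 5*7) + 0*4 = (-80 - 35) + 0 = -115 + 0 = -115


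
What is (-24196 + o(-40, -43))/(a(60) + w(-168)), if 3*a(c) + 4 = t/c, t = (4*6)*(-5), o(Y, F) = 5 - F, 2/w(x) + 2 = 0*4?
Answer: 24148/3 ≈ 8049.3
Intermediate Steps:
w(x) = -1 (w(x) = 2/(-2 + 0*4) = 2/(-2 + 0) = 2/(-2) = 2*(-½) = -1)
t = -120 (t = 24*(-5) = -120)
a(c) = -4/3 - 40/c (a(c) = -4/3 + (-120/c)/3 = -4/3 - 40/c)
(-24196 + o(-40, -43))/(a(60) + w(-168)) = (-24196 + (5 - 1*(-43)))/((-4/3 - 40/60) - 1) = (-24196 + (5 + 43))/((-4/3 - 40*1/60) - 1) = (-24196 + 48)/((-4/3 - ⅔) - 1) = -24148/(-2 - 1) = -24148/(-3) = -24148*(-⅓) = 24148/3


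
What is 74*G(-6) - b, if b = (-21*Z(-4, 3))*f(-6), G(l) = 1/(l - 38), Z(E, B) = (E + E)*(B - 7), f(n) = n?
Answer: -88741/22 ≈ -4033.7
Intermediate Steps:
Z(E, B) = 2*E*(-7 + B) (Z(E, B) = (2*E)*(-7 + B) = 2*E*(-7 + B))
G(l) = 1/(-38 + l)
b = 4032 (b = -42*(-4)*(-7 + 3)*(-6) = -42*(-4)*(-4)*(-6) = -21*32*(-6) = -672*(-6) = 4032)
74*G(-6) - b = 74/(-38 - 6) - 1*4032 = 74/(-44) - 4032 = 74*(-1/44) - 4032 = -37/22 - 4032 = -88741/22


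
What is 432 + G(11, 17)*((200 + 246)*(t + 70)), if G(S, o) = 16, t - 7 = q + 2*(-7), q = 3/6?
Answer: 453568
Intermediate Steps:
q = 1/2 (q = 3*(1/6) = 1/2 ≈ 0.50000)
t = -13/2 (t = 7 + (1/2 + 2*(-7)) = 7 + (1/2 - 14) = 7 - 27/2 = -13/2 ≈ -6.5000)
432 + G(11, 17)*((200 + 246)*(t + 70)) = 432 + 16*((200 + 246)*(-13/2 + 70)) = 432 + 16*(446*(127/2)) = 432 + 16*28321 = 432 + 453136 = 453568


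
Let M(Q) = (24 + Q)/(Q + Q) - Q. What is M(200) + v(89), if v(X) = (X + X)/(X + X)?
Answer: -4961/25 ≈ -198.44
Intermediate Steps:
M(Q) = -Q + (24 + Q)/(2*Q) (M(Q) = (24 + Q)/((2*Q)) - Q = (24 + Q)*(1/(2*Q)) - Q = (24 + Q)/(2*Q) - Q = -Q + (24 + Q)/(2*Q))
v(X) = 1 (v(X) = (2*X)/((2*X)) = (2*X)*(1/(2*X)) = 1)
M(200) + v(89) = (½ - 1*200 + 12/200) + 1 = (½ - 200 + 12*(1/200)) + 1 = (½ - 200 + 3/50) + 1 = -4986/25 + 1 = -4961/25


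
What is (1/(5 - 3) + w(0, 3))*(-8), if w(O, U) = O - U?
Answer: 20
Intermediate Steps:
(1/(5 - 3) + w(0, 3))*(-8) = (1/(5 - 3) + (0 - 1*3))*(-8) = (1/2 + (0 - 3))*(-8) = (½ - 3)*(-8) = -5/2*(-8) = 20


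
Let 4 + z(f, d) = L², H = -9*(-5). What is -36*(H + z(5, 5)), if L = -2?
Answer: -1620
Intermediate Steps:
H = 45
z(f, d) = 0 (z(f, d) = -4 + (-2)² = -4 + 4 = 0)
-36*(H + z(5, 5)) = -36*(45 + 0) = -36*45 = -1620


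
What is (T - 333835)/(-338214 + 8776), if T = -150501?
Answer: 242168/164719 ≈ 1.4702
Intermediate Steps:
(T - 333835)/(-338214 + 8776) = (-150501 - 333835)/(-338214 + 8776) = -484336/(-329438) = -484336*(-1/329438) = 242168/164719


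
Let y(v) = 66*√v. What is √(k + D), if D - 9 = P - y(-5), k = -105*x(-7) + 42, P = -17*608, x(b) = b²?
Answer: √(-15430 - 66*I*√5) ≈ 0.594 - 124.22*I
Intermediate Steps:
P = -10336
k = -5103 (k = -105*(-7)² + 42 = -105*49 + 42 = -5145 + 42 = -5103)
D = -10327 - 66*I*√5 (D = 9 + (-10336 - 66*√(-5)) = 9 + (-10336 - 66*I*√5) = -10327 - 66*I*√5 ≈ -10327.0 - 147.58*I)
√(k + D) = √(-5103 + (-10327 - 66*I*√5)) = √(-15430 - 66*I*√5)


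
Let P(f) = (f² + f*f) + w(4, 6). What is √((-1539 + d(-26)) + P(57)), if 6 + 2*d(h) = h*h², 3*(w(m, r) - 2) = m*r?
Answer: 7*I*√78 ≈ 61.822*I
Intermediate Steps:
w(m, r) = 2 + m*r/3 (w(m, r) = 2 + (m*r)/3 = 2 + m*r/3)
d(h) = -3 + h³/2 (d(h) = -3 + (h*h²)/2 = -3 + h³/2)
P(f) = 10 + 2*f² (P(f) = (f² + f*f) + (2 + (⅓)*4*6) = (f² + f²) + (2 + 8) = 2*f² + 10 = 10 + 2*f²)
√((-1539 + d(-26)) + P(57)) = √((-1539 + (-3 + (½)*(-26)³)) + (10 + 2*57²)) = √((-1539 + (-3 + (½)*(-17576))) + (10 + 2*3249)) = √((-1539 + (-3 - 8788)) + (10 + 6498)) = √((-1539 - 8791) + 6508) = √(-10330 + 6508) = √(-3822) = 7*I*√78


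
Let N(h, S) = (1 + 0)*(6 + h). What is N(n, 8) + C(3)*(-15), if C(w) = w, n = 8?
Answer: -31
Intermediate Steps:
N(h, S) = 6 + h (N(h, S) = 1*(6 + h) = 6 + h)
N(n, 8) + C(3)*(-15) = (6 + 8) + 3*(-15) = 14 - 45 = -31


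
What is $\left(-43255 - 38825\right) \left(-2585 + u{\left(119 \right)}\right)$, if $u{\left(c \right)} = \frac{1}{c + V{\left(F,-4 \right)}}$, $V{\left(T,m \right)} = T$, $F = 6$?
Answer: $\frac{5304403584}{25} \approx 2.1218 \cdot 10^{8}$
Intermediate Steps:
$u{\left(c \right)} = \frac{1}{6 + c}$ ($u{\left(c \right)} = \frac{1}{c + 6} = \frac{1}{6 + c}$)
$\left(-43255 - 38825\right) \left(-2585 + u{\left(119 \right)}\right) = \left(-43255 - 38825\right) \left(-2585 + \frac{1}{6 + 119}\right) = - 82080 \left(-2585 + \frac{1}{125}\right) = \left(-82080\right) \left(- \frac{323124}{125}\right) = \frac{5304403584}{25}$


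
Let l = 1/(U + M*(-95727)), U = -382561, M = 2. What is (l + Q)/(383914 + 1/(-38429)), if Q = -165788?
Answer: -3657088053892209/8468690755736575 ≈ -0.43184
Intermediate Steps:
l = -1/574015 (l = 1/(-382561 + 2*(-95727)) = 1/(-382561 - 191454) = 1/(-574015) = -1/574015 ≈ -1.7421e-6)
(l + Q)/(383914 + 1/(-38429)) = (-1/574015 - 165788)/(383914 + 1/(-38429)) = -95164798821/(574015*(383914 - 1/38429)) = -95164798821/(574015*14753431105/38429) = -95164798821/574015*38429/14753431105 = -3657088053892209/8468690755736575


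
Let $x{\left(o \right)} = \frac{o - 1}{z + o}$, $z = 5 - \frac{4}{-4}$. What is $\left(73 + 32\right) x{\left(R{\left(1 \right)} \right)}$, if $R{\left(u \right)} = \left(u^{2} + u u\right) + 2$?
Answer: $\frac{63}{2} \approx 31.5$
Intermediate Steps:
$R{\left(u \right)} = 2 + 2 u^{2}$ ($R{\left(u \right)} = \left(u^{2} + u^{2}\right) + 2 = 2 u^{2} + 2 = 2 + 2 u^{2}$)
$z = 6$ ($z = 5 - 4 \left(- \frac{1}{4}\right) = 5 - -1 = 5 + 1 = 6$)
$x{\left(o \right)} = \frac{-1 + o}{6 + o}$ ($x{\left(o \right)} = \frac{o - 1}{6 + o} = \frac{-1 + o}{6 + o}$)
$\left(73 + 32\right) x{\left(R{\left(1 \right)} \right)} = \left(73 + 32\right) \frac{-1 + \left(2 + 2 \cdot 1^{2}\right)}{6 + \left(2 + 2 \cdot 1^{2}\right)} = 105 \frac{-1 + \left(2 + 2 \cdot 1\right)}{6 + \left(2 + 2 \cdot 1\right)} = 105 \frac{-1 + \left(2 + 2\right)}{6 + \left(2 + 2\right)} = 105 \frac{-1 + 4}{6 + 4} = 105 \cdot \frac{1}{10} \cdot 3 = 105 \cdot \frac{3}{10} = \frac{63}{2}$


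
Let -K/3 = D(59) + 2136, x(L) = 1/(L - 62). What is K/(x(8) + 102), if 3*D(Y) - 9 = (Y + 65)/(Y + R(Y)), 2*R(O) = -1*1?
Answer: -4506222/71591 ≈ -62.944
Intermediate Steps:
R(O) = -½ (R(O) = (-1*1)/2 = (½)*(-1) = -½)
x(L) = 1/(-62 + L)
D(Y) = 3 + (65 + Y)/(3*(-½ + Y)) (D(Y) = 3 + ((Y + 65)/(Y - ½))/3 = 3 + ((65 + Y)/(-½ + Y))/3 = 3 + (65 + Y)/(3*(-½ + Y)))
K = -751037/117 (K = -3*((121 + 20*59)/(3*(-1 + 2*59)) + 2136) = -3*((121 + 1180)/(3*(-1 + 118)) + 2136) = -3*((⅓)*1301/117 + 2136) = -3*((⅓)*(1/117)*1301 + 2136) = -3*(1301/351 + 2136) = -3*751037/351 = -751037/117 ≈ -6419.1)
K/(x(8) + 102) = -751037/(117*(1/(-62 + 8) + 102)) = -751037/(117*(1/(-54) + 102)) = -751037/(117*(-1/54 + 102)) = -751037/(117*5507/54) = -751037/117*54/5507 = -4506222/71591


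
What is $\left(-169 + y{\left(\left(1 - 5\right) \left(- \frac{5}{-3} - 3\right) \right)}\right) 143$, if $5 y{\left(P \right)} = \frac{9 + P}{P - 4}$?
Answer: $- \frac{477191}{20} \approx -23860.0$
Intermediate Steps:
$y{\left(P \right)} = \frac{9 + P}{5 \left(-4 + P\right)}$ ($y{\left(P \right)} = \frac{\left(9 + P\right) \frac{1}{P - 4}}{5} = \frac{\left(9 + P\right) \frac{1}{-4 + P}}{5} = \frac{\frac{1}{-4 + P} \left(9 + P\right)}{5} = \frac{9 + P}{5 \left(-4 + P\right)}$)
$\left(-169 + y{\left(\left(1 - 5\right) \left(- \frac{5}{-3} - 3\right) \right)}\right) 143 = \left(-169 + \frac{9 + \left(1 - 5\right) \left(- \frac{5}{-3} - 3\right)}{5 \left(-4 + \left(1 - 5\right) \left(- \frac{5}{-3} - 3\right)\right)}\right) 143 = \left(-169 + \frac{9 - 4 \left(\left(-5\right) \left(- \frac{1}{3}\right) - 3\right)}{5 \left(-4 - 4 \left(\left(-5\right) \left(- \frac{1}{3}\right) - 3\right)\right)}\right) 143 = \left(-169 + \frac{9 - 4 \left(\frac{5}{3} - 3\right)}{5 \left(-4 - 4 \left(\frac{5}{3} - 3\right)\right)}\right) 143 = \left(-169 + \frac{9 - - \frac{16}{3}}{5 \left(-4 - - \frac{16}{3}\right)}\right) 143 = \left(-169 + \frac{9 + \frac{16}{3}}{5 \left(-4 + \frac{16}{3}\right)}\right) 143 = \left(-169 + \frac{1}{5} \frac{1}{\frac{4}{3}} \cdot \frac{43}{3}\right) 143 = \left(-169 + \frac{1}{5} \cdot \frac{3}{4} \cdot \frac{43}{3}\right) 143 = \left(-169 + \frac{43}{20}\right) 143 = \left(- \frac{3337}{20}\right) 143 = - \frac{477191}{20}$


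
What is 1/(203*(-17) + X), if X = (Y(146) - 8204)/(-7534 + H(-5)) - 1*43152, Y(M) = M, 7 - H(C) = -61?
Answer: -3733/173964970 ≈ -2.1458e-5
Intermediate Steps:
H(C) = 68 (H(C) = 7 - 1*(-61) = 7 + 61 = 68)
X = -161082387/3733 (X = (146 - 8204)/(-7534 + 68) - 1*43152 = -8058/(-7466) - 43152 = -8058*(-1/7466) - 43152 = 4029/3733 - 43152 = -161082387/3733 ≈ -43151.)
1/(203*(-17) + X) = 1/(203*(-17) - 161082387/3733) = 1/(-3451 - 161082387/3733) = 1/(-173964970/3733) = -3733/173964970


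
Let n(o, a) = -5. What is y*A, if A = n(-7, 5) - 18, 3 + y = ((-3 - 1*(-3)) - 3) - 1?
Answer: 161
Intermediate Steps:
y = -7 (y = -3 + (((-3 - 1*(-3)) - 3) - 1) = -3 + (((-3 + 3) - 3) - 1) = -3 + ((0 - 3) - 1) = -3 + (-3 - 1) = -3 - 4 = -7)
A = -23 (A = -5 - 18 = -23)
y*A = -7*(-23) = 161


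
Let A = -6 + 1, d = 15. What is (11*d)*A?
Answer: -825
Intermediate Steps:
A = -5
(11*d)*A = (11*15)*(-5) = 165*(-5) = -825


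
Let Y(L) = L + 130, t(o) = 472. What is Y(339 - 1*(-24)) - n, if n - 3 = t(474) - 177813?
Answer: 177831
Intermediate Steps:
Y(L) = 130 + L
n = -177338 (n = 3 + (472 - 177813) = 3 - 177341 = -177338)
Y(339 - 1*(-24)) - n = (130 + (339 - 1*(-24))) - 1*(-177338) = (130 + (339 + 24)) + 177338 = (130 + 363) + 177338 = 493 + 177338 = 177831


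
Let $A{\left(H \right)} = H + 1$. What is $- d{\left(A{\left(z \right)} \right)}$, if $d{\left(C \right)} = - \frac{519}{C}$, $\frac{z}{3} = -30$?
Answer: $- \frac{519}{89} \approx -5.8315$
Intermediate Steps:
$z = -90$ ($z = 3 \left(-30\right) = -90$)
$A{\left(H \right)} = 1 + H$
$- d{\left(A{\left(z \right)} \right)} = - \frac{-519}{1 - 90} = - \frac{-519}{-89} = - \frac{\left(-519\right) \left(-1\right)}{89} = \left(-1\right) \frac{519}{89} = - \frac{519}{89}$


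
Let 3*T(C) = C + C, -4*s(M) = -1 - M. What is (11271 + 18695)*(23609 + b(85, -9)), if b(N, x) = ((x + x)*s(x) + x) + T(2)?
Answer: 2124948992/3 ≈ 7.0832e+8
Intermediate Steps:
s(M) = ¼ + M/4 (s(M) = -(-1 - M)/4 = ¼ + M/4)
T(C) = 2*C/3 (T(C) = (C + C)/3 = (2*C)/3 = 2*C/3)
b(N, x) = 4/3 + x + 2*x*(¼ + x/4) (b(N, x) = ((x + x)*(¼ + x/4) + x) + (⅔)*2 = ((2*x)*(¼ + x/4) + x) + 4/3 = (2*x*(¼ + x/4) + x) + 4/3 = (x + 2*x*(¼ + x/4)) + 4/3 = 4/3 + x + 2*x*(¼ + x/4))
(11271 + 18695)*(23609 + b(85, -9)) = (11271 + 18695)*(23609 + (4/3 + (½)*(-9)² + (3/2)*(-9))) = 29966*(23609 + (4/3 + (½)*81 - 27/2)) = 29966*(23609 + (4/3 + 81/2 - 27/2)) = 29966*(23609 + 85/3) = 29966*(70912/3) = 2124948992/3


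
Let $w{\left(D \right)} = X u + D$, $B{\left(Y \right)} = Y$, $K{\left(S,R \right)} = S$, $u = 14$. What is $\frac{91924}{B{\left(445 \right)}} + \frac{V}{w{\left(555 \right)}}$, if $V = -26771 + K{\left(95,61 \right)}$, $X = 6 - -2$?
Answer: $\frac{49442488}{296815} \approx 166.58$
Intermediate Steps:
$X = 8$ ($X = 6 + 2 = 8$)
$w{\left(D \right)} = 112 + D$ ($w{\left(D \right)} = 8 \cdot 14 + D = 112 + D$)
$V = -26676$ ($V = -26771 + 95 = -26676$)
$\frac{91924}{B{\left(445 \right)}} + \frac{V}{w{\left(555 \right)}} = \frac{91924}{445} - \frac{26676}{112 + 555} = 91924 \cdot \frac{1}{445} - \frac{26676}{667} = \frac{91924}{445} - \frac{26676}{667} = \frac{49442488}{296815}$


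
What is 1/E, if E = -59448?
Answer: -1/59448 ≈ -1.6821e-5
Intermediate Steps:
1/E = 1/(-59448) = -1/59448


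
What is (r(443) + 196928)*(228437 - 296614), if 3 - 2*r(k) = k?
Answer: -13410961316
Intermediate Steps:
r(k) = 3/2 - k/2
(r(443) + 196928)*(228437 - 296614) = ((3/2 - ½*443) + 196928)*(228437 - 296614) = ((3/2 - 443/2) + 196928)*(-68177) = (-220 + 196928)*(-68177) = 196708*(-68177) = -13410961316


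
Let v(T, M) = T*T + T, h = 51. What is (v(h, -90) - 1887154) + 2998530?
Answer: 1114028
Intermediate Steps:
v(T, M) = T + T² (v(T, M) = T² + T = T + T²)
(v(h, -90) - 1887154) + 2998530 = (51*(1 + 51) - 1887154) + 2998530 = (51*52 - 1887154) + 2998530 = (2652 - 1887154) + 2998530 = -1884502 + 2998530 = 1114028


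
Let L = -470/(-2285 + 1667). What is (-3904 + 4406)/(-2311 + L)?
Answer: -77559/356932 ≈ -0.21729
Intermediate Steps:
L = 235/309 (L = -470/(-618) = -470*(-1/618) = 235/309 ≈ 0.76052)
(-3904 + 4406)/(-2311 + L) = (-3904 + 4406)/(-2311 + 235/309) = 502/(-713864/309) = 502*(-309/713864) = -77559/356932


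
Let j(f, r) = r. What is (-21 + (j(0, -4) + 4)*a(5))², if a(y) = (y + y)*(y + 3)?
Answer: 441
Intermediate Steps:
a(y) = 2*y*(3 + y) (a(y) = (2*y)*(3 + y) = 2*y*(3 + y))
(-21 + (j(0, -4) + 4)*a(5))² = (-21 + (-4 + 4)*(2*5*(3 + 5)))² = (-21 + 0*(2*5*8))² = (-21 + 0*80)² = (-21 + 0)² = (-21)² = 441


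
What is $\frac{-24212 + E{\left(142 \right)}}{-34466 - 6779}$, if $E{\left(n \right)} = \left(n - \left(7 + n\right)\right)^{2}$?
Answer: $\frac{331}{565} \approx 0.58584$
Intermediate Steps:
$E{\left(n \right)} = 49$ ($E{\left(n \right)} = \left(-7\right)^{2} = 49$)
$\frac{-24212 + E{\left(142 \right)}}{-34466 - 6779} = \frac{-24212 + 49}{-34466 - 6779} = - \frac{24163}{-34466 - 6779} = - \frac{24163}{-41245} = \left(-24163\right) \left(- \frac{1}{41245}\right) = \frac{331}{565}$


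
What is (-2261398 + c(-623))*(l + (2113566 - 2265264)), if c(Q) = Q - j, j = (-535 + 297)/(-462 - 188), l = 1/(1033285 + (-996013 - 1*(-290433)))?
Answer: 2811251073142089232/8192625 ≈ 3.4314e+11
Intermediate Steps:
l = 1/327705 (l = 1/(1033285 + (-996013 + 290433)) = 1/(1033285 - 705580) = 1/327705 ≈ 3.0515e-6)
j = 119/325 (j = -238/(-650) = -238*(-1/650) = 119/325 ≈ 0.36615)
c(Q) = -119/325 + Q (c(Q) = Q - 1*119/325 = Q - 119/325 = -119/325 + Q)
(-2261398 + c(-623))*(l + (2113566 - 2265264)) = (-2261398 + (-119/325 - 623))*(1/327705 + (2113566 - 2265264)) = (-2261398 - 202594/325)*(1/327705 - 151698) = -735156944/325*(-49712193089/327705) = 2811251073142089232/8192625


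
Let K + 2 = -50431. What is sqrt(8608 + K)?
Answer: 5*I*sqrt(1673) ≈ 204.51*I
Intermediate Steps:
K = -50433 (K = -2 - 50431 = -50433)
sqrt(8608 + K) = sqrt(8608 - 50433) = sqrt(-41825) = 5*I*sqrt(1673)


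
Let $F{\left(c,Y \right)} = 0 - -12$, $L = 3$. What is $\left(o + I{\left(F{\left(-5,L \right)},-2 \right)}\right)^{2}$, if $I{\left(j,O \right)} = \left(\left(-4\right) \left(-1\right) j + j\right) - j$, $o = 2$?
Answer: $2500$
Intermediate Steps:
$F{\left(c,Y \right)} = 12$ ($F{\left(c,Y \right)} = 0 + 12 = 12$)
$I{\left(j,O \right)} = 4 j$ ($I{\left(j,O \right)} = \left(4 j + j\right) - j = 5 j - j = 4 j$)
$\left(o + I{\left(F{\left(-5,L \right)},-2 \right)}\right)^{2} = \left(2 + 4 \cdot 12\right)^{2} = \left(2 + 48\right)^{2} = 50^{2} = 2500$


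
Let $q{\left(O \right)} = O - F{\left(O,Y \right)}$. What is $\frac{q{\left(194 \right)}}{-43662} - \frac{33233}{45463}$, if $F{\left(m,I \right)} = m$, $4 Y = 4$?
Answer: $- \frac{33233}{45463} \approx -0.73099$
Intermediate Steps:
$Y = 1$ ($Y = \frac{1}{4} \cdot 4 = 1$)
$q{\left(O \right)} = 0$ ($q{\left(O \right)} = O - O = 0$)
$\frac{q{\left(194 \right)}}{-43662} - \frac{33233}{45463} = \frac{0}{-43662} - \frac{33233}{45463} = 0 \left(- \frac{1}{43662}\right) - \frac{33233}{45463} = 0 - \frac{33233}{45463} = - \frac{33233}{45463}$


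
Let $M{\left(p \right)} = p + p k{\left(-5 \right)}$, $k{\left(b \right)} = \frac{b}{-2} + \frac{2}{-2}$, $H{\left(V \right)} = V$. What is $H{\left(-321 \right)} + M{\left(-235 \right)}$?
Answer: $- \frac{1817}{2} \approx -908.5$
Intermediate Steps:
$k{\left(b \right)} = -1 - \frac{b}{2}$ ($k{\left(b \right)} = b \left(- \frac{1}{2}\right) + 2 \left(- \frac{1}{2}\right) = - \frac{b}{2} - 1 = -1 - \frac{b}{2}$)
$M{\left(p \right)} = \frac{5 p}{2}$ ($M{\left(p \right)} = p + p \left(-1 - - \frac{5}{2}\right) = p + p \left(-1 + \frac{5}{2}\right) = p + p \frac{3}{2} = p + \frac{3 p}{2} = \frac{5 p}{2}$)
$H{\left(-321 \right)} + M{\left(-235 \right)} = -321 + \frac{5}{2} \left(-235\right) = -321 - \frac{1175}{2} = - \frac{1817}{2}$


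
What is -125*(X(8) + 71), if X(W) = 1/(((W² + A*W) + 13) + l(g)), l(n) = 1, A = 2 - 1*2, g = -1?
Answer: -692375/78 ≈ -8876.6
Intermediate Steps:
A = 0 (A = 2 - 2 = 0)
X(W) = 1/(14 + W²) (X(W) = 1/(((W² + 0*W) + 13) + 1) = 1/(((W² + 0) + 13) + 1) = 1/((W² + 13) + 1) = 1/((13 + W²) + 1) = 1/(14 + W²))
-125*(X(8) + 71) = -125*(1/(14 + 8²) + 71) = -125*(1/(14 + 64) + 71) = -125*(1/78 + 71) = -125*5539/78 = -692375/78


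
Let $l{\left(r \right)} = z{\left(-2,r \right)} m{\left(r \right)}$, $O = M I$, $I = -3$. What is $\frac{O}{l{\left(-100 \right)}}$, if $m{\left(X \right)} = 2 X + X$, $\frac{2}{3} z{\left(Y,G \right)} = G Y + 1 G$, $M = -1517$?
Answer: $- \frac{1517}{15000} \approx -0.10113$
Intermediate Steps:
$z{\left(Y,G \right)} = \frac{3 G}{2} + \frac{3 G Y}{2}$ ($z{\left(Y,G \right)} = \frac{3 \left(G Y + 1 G\right)}{2} = \frac{3 \left(G Y + G\right)}{2} = \frac{3 \left(G + G Y\right)}{2} = \frac{3 G}{2} + \frac{3 G Y}{2}$)
$m{\left(X \right)} = 3 X$
$O = 4551$ ($O = \left(-1517\right) \left(-3\right) = 4551$)
$l{\left(r \right)} = - \frac{9 r^{2}}{2}$ ($l{\left(r \right)} = \frac{3 r \left(1 - 2\right)}{2} \cdot 3 r = \frac{3}{2} r \left(-1\right) 3 r = - \frac{3 r}{2} \cdot 3 r = - \frac{9 r^{2}}{2}$)
$\frac{O}{l{\left(-100 \right)}} = \frac{4551}{\left(- \frac{9}{2}\right) \left(-100\right)^{2}} = \frac{4551}{\left(- \frac{9}{2}\right) 10000} = \frac{4551}{-45000} = 4551 \left(- \frac{1}{45000}\right) = - \frac{1517}{15000}$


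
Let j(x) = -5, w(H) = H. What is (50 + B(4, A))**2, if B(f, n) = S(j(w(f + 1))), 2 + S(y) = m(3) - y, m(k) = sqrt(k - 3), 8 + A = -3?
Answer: 2809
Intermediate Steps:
A = -11 (A = -8 - 3 = -11)
m(k) = sqrt(-3 + k)
S(y) = -2 - y (S(y) = -2 + (sqrt(-3 + 3) - y) = -2 + (sqrt(0) - y) = -2 + (0 - y) = -2 - y)
B(f, n) = 3 (B(f, n) = -2 - 1*(-5) = -2 + 5 = 3)
(50 + B(4, A))**2 = (50 + 3)**2 = 53**2 = 2809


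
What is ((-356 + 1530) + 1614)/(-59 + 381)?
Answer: 1394/161 ≈ 8.6584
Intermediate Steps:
((-356 + 1530) + 1614)/(-59 + 381) = (1174 + 1614)/322 = 2788*(1/322) = 1394/161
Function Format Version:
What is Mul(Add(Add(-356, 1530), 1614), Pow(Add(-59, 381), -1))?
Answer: Rational(1394, 161) ≈ 8.6584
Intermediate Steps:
Mul(Add(Add(-356, 1530), 1614), Pow(Add(-59, 381), -1)) = Mul(Add(1174, 1614), Pow(322, -1)) = Mul(2788, Rational(1, 322)) = Rational(1394, 161)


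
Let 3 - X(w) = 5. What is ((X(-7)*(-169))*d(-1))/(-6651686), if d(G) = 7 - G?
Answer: -1352/3325843 ≈ -0.00040651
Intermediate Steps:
X(w) = -2 (X(w) = 3 - 1*5 = 3 - 5 = -2)
((X(-7)*(-169))*d(-1))/(-6651686) = ((-2*(-169))*(7 - 1*(-1)))/(-6651686) = (338*(7 + 1))*(-1/6651686) = (338*8)*(-1/6651686) = 2704*(-1/6651686) = -1352/3325843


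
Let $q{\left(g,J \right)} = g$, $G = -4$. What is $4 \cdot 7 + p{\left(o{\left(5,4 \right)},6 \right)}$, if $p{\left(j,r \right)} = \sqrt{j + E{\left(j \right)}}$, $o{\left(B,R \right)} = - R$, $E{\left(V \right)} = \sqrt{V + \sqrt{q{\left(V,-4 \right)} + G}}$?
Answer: $28 + \sqrt{-4 + \sqrt{2} \sqrt{-2 + i \sqrt{2}}} \approx 28.553 + 1.9067 i$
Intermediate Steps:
$E{\left(V \right)} = \sqrt{V + \sqrt{-4 + V}}$ ($E{\left(V \right)} = \sqrt{V + \sqrt{V - 4}} = \sqrt{V + \sqrt{-4 + V}}$)
$p{\left(j,r \right)} = \sqrt{j + \sqrt{j + \sqrt{-4 + j}}}$
$4 \cdot 7 + p{\left(o{\left(5,4 \right)},6 \right)} = 4 \cdot 7 + \sqrt{\left(-1\right) 4 + \sqrt{\left(-1\right) 4 + \sqrt{-4 - 4}}} = 28 + \sqrt{-4 + \sqrt{-4 + \sqrt{-4 - 4}}} = 28 + \sqrt{-4 + \sqrt{-4 + \sqrt{-8}}} = 28 + \sqrt{-4 + \sqrt{-4 + 2 i \sqrt{2}}}$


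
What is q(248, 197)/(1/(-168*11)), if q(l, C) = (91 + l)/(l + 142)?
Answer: -104412/65 ≈ -1606.3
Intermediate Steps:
q(l, C) = (91 + l)/(142 + l)
q(248, 197)/(1/(-168*11)) = ((91 + 248)/(142 + 248))/(1/(-168*11)) = (339/390)/(1/(-1848)) = ((1/390)*339)/(-1/1848) = (113/130)*(-1848) = -104412/65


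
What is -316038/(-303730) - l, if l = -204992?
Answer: 31131268099/151865 ≈ 2.0499e+5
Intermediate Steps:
-316038/(-303730) - l = -316038/(-303730) - 1*(-204992) = -316038*(-1/303730) + 204992 = 158019/151865 + 204992 = 31131268099/151865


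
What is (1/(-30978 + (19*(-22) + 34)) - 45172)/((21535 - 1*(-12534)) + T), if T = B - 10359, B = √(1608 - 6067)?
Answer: -16794791961575/8815365173679 + 9916789855*I*√91/17630730347358 ≈ -1.9052 + 0.0053656*I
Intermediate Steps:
B = 7*I*√91 (B = √(-4459) = 7*I*√91 ≈ 66.776*I)
T = -10359 + 7*I*√91 (T = 7*I*√91 - 10359 = -10359 + 7*I*√91 ≈ -10359.0 + 66.776*I)
(1/(-30978 + (19*(-22) + 34)) - 45172)/((21535 - 1*(-12534)) + T) = (1/(-30978 + (19*(-22) + 34)) - 45172)/((21535 - 1*(-12534)) + (-10359 + 7*I*√91)) = (1/(-30978 + (-418 + 34)) - 45172)/((21535 + 12534) + (-10359 + 7*I*√91)) = (1/(-30978 - 384) - 45172)/(34069 + (-10359 + 7*I*√91)) = (1/(-31362) - 45172)/(23710 + 7*I*√91) = (-1/31362 - 45172)/(23710 + 7*I*√91) = -1416684265/(31362*(23710 + 7*I*√91))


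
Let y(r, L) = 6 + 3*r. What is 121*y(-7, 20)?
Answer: -1815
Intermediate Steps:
121*y(-7, 20) = 121*(6 + 3*(-7)) = 121*(6 - 21) = 121*(-15) = -1815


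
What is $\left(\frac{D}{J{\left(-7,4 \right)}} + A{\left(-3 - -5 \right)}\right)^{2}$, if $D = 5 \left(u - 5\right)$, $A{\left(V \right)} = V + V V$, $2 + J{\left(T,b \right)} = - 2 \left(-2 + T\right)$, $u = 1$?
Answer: $\frac{361}{16} \approx 22.563$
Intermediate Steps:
$J{\left(T,b \right)} = 2 - 2 T$ ($J{\left(T,b \right)} = -2 - 2 \left(-2 + T\right) = -2 - \left(-4 + 2 T\right) = 2 - 2 T$)
$A{\left(V \right)} = V + V^{2}$
$D = -20$ ($D = 5 \left(1 - 5\right) = 5 \left(-4\right) = -20$)
$\left(\frac{D}{J{\left(-7,4 \right)}} + A{\left(-3 - -5 \right)}\right)^{2} = \left(- \frac{20}{2 - -14} + \left(-3 - -5\right) \left(1 - -2\right)\right)^{2} = \left(- \frac{20}{2 + 14} + \left(-3 + 5\right) \left(1 + \left(-3 + 5\right)\right)\right)^{2} = \left(- \frac{20}{16} + 2 \left(1 + 2\right)\right)^{2} = \left(\left(-20\right) \frac{1}{16} + 2 \cdot 3\right)^{2} = \left(- \frac{5}{4} + 6\right)^{2} = \left(\frac{19}{4}\right)^{2} = \frac{361}{16}$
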